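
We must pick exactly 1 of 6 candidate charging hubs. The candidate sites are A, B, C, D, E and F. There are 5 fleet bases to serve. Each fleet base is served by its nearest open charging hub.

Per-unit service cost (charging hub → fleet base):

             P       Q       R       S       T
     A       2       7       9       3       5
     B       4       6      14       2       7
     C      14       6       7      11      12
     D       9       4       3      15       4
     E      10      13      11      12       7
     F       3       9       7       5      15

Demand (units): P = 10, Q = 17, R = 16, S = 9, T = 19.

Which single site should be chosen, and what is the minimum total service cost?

Choose A only; total service cost 405.

With exactly 1 open, each fleet base uses its cheapest among the chosen.
{A}: P→A 2·10=20, Q→A 7·17=119, R→A 9·16=144, S→A 3·9=27, T→A 5·19=95. Service cost 405.
{D}: service cost 417
{B}: service cost 517
Among all 6 size-1 choices, {A} is lowest.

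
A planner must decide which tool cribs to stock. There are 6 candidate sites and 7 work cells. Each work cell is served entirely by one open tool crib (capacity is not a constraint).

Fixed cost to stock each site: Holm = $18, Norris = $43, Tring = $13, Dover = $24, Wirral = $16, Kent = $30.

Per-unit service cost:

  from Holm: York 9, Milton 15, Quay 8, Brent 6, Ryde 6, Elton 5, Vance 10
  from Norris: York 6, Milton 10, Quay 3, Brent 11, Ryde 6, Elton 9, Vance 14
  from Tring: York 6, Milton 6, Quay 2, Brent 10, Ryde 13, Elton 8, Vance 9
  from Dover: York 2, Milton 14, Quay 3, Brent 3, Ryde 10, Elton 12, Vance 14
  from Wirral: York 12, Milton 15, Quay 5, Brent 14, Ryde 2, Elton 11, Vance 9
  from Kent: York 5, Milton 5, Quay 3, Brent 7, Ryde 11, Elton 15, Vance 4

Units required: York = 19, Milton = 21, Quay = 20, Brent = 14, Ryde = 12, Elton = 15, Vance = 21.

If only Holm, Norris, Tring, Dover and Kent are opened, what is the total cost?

Total cost: 584

Each work cell is assigned to its cheapest site among the open ones.
{Holm, Norris, Tring, Dover, Kent}: York→Dover 2·19=38, Milton→Kent 5·21=105, Quay→Tring 2·20=40, Brent→Dover 3·14=42, Ryde→Holm 6·12=72, Elton→Holm 5·15=75, Vance→Kent 4·21=84. Service 456; fixed 128; total 584.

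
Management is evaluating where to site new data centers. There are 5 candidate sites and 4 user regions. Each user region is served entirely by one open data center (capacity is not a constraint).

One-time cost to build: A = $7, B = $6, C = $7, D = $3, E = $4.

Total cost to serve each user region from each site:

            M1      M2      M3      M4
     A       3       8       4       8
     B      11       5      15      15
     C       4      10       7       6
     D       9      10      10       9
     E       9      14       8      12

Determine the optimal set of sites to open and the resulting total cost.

Open A only; minimum total cost 30.

For any fixed open set, each user region goes to its cheapest open site; total = fixed + service.
{A}: M1→A 3, M2→A 8, M3→A 4, M4→A 8. Service 23; fixed 7; total 30.
{A, B}: service 20 + fixed 13 = 33
{A, D}: M1→A 3, M2→A 8, M3→A 4, M4→A 8. Service 23; fixed 10; total 33.
{A, B, C, D, E}: service 18 + fixed 27 = 45
No other subset beats 30.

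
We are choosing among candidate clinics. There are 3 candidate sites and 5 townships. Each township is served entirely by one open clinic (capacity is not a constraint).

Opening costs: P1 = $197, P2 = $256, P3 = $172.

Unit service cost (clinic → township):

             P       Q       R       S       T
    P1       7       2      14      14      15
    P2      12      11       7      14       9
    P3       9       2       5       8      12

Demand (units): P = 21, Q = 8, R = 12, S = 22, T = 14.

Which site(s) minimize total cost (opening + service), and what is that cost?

For any fixed open set, each township goes to its cheapest open site; total = fixed + service.
{P3}: P→P3 9·21=189, Q→P3 2·8=16, R→P3 5·12=60, S→P3 8·22=176, T→P3 12·14=168. Service 609; fixed 172; total 781.
{P1, P3}: service 567 + fixed 369 = 936
{P2, P3}: service 567 + fixed 428 = 995
{P1, P2, P3}: P→P1 7·21=147, Q→P1 2·8=16, R→P3 5·12=60, S→P3 8·22=176, T→P2 9·14=126. Service 525; fixed 625; total 1150.
(All 7 nonempty subsets were checked; P3 only is lowest.)

Open P3 only; minimum total cost 781.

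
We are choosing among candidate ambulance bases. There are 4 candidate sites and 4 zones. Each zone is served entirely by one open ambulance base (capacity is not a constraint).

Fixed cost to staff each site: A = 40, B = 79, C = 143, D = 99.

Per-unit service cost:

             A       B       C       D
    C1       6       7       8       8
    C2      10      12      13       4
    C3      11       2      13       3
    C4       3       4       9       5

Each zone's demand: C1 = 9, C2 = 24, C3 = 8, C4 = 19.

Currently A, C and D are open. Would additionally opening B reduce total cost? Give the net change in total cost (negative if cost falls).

Current service cost with {A, C, D}: 231.
Adding B: each zone re-picks its cheapest; new service cost 223, saving 8.
Extra fixed cost: 79. Net change = 79 − 8 = 71.
(Totals: 513 → 584.)

No — net change +71 (cost rises by 71).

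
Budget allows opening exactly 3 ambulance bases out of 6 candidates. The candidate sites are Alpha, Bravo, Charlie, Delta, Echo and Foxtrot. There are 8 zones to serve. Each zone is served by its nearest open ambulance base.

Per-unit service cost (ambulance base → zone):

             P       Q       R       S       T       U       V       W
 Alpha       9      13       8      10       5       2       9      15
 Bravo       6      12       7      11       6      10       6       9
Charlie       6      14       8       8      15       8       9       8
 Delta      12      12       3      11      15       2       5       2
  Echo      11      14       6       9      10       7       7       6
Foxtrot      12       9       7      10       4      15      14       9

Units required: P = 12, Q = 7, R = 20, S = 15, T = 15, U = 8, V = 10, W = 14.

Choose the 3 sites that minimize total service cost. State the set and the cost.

With exactly 3 open, each zone uses its cheapest among the chosen.
{Charlie, Delta, Foxtrot}: P→Charlie 6·12=72, Q→Foxtrot 9·7=63, R→Delta 3·20=60, S→Charlie 8·15=120, T→Foxtrot 4·15=60, U→Delta 2·8=16, V→Delta 5·10=50, W→Delta 2·14=28. Service cost 469.
{Bravo, Delta, Foxtrot}: service cost 499
{Alpha, Charlie, Delta}: service cost 505
Among all 20 size-3 choices, {Charlie, Delta, Foxtrot} is lowest.

Choose Charlie, Delta and Foxtrot; total service cost 469.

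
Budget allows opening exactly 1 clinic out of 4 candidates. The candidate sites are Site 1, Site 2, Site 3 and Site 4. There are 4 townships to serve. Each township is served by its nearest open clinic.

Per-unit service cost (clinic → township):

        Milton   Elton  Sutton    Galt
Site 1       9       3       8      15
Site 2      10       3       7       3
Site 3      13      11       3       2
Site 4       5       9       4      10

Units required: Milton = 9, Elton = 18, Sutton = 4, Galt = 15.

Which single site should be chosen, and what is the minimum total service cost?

With exactly 1 open, each township uses its cheapest among the chosen.
{Site 2}: Milton→Site 2 10·9=90, Elton→Site 2 3·18=54, Sutton→Site 2 7·4=28, Galt→Site 2 3·15=45. Service cost 217.
{Site 3}: service cost 357
{Site 4}: service cost 373
Among all 4 size-1 choices, {Site 2} is lowest.

Choose Site 2 only; total service cost 217.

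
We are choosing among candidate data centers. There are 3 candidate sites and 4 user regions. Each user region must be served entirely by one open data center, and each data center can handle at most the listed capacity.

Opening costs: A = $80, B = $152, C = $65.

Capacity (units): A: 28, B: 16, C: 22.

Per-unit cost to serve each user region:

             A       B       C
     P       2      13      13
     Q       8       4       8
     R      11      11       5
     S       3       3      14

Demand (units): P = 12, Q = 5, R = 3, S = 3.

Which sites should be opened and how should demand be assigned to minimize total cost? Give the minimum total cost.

Open {A}: P→A 2·12=24, Q→A 8·5=40, R→A 11·3=33, S→A 3·3=9.
Loads: A carries 23/28. Service 106; fixed 80; total 186.
Next best feasible plan costs 233.

Minimum total cost: 186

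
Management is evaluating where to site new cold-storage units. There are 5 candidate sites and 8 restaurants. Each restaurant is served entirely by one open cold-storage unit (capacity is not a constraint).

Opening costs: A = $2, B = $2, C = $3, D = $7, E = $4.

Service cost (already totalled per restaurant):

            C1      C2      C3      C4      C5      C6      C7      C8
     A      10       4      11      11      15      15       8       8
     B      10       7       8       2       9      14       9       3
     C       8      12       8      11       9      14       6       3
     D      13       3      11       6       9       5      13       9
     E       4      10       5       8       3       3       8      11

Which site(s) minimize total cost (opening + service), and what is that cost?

For any fixed open set, each restaurant goes to its cheapest open site; total = fixed + service.
{A, B, E}: C1→E 4, C2→A 4, C3→E 5, C4→B 2, C5→E 3, C6→E 3, C7→A 8, C8→B 3. Service 32; fixed 8; total 40.
{A, B, C, E}: service 30 + fixed 11 = 41
{B, E}: C1→E 4, C2→B 7, C3→E 5, C4→B 2, C5→E 3, C6→E 3, C7→E 8, C8→B 3. Service 35; fixed 6; total 41.
{A, B, C, D, E}: service 29 + fixed 18 = 47
No other subset beats 40.

Open A, B and E; minimum total cost 40.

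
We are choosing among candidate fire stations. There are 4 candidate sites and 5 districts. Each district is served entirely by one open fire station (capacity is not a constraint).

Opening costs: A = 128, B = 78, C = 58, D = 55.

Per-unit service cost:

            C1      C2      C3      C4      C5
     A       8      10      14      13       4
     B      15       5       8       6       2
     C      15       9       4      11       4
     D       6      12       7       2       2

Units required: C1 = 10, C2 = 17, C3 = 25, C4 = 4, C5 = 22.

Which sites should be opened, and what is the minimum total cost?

For any fixed open set, each district goes to its cheapest open site; total = fixed + service.
{C, D}: C1→D 6·10=60, C2→C 9·17=153, C3→C 4·25=100, C4→D 2·4=8, C5→D 2·22=44. Service 365; fixed 113; total 478.
{B, C, D}: C1→D 6·10=60, C2→B 5·17=85, C3→C 4·25=100, C4→D 2·4=8, C5→B 2·22=44. Service 297; fixed 191; total 488.
{B, D}: service 372 + fixed 133 = 505
{A, B, C, D}: service 297 + fixed 319 = 616
No other subset beats 478.

Open C and D; minimum total cost 478.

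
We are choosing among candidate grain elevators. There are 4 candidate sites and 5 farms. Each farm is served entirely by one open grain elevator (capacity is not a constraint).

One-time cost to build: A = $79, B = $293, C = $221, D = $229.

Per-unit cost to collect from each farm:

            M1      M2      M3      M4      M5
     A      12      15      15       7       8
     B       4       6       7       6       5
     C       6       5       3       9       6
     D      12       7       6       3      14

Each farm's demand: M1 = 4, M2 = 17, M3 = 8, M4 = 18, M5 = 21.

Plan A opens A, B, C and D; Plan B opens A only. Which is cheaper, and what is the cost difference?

Plan B is cheaper by 310.

Plan A: {A, B, C, D}: M1→B 4·4=16, M2→C 5·17=85, M3→C 3·8=24, M4→D 3·18=54, M5→B 5·21=105. Service 284; fixed 822; total 1106.
Plan B: {A}: M1→A 12·4=48, M2→A 15·17=255, M3→A 15·8=120, M4→A 7·18=126, M5→A 8·21=168. Service 717; fixed 79; total 796.
Difference: |1106 − 796| = 310.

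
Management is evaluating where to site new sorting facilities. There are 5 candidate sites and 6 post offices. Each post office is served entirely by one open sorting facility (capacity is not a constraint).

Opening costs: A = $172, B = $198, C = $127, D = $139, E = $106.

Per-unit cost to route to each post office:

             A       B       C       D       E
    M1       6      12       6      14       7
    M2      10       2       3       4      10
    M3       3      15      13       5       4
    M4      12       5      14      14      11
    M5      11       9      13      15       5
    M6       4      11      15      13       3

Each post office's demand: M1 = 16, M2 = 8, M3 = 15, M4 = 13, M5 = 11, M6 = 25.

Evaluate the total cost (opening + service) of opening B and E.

Total cost: 687

Each post office is assigned to its cheapest site among the open ones.
{B, E}: M1→E 7·16=112, M2→B 2·8=16, M3→E 4·15=60, M4→B 5·13=65, M5→E 5·11=55, M6→E 3·25=75. Service 383; fixed 304; total 687.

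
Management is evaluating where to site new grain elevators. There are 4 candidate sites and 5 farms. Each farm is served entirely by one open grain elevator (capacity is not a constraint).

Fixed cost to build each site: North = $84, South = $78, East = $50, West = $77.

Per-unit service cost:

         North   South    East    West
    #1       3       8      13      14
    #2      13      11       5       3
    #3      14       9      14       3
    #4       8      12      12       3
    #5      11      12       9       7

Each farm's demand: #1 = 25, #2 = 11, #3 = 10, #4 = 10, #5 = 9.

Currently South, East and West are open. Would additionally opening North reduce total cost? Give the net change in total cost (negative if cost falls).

Yes — net change −41 (cost falls by 41).

Current service cost with {South, East, West}: 356.
Adding North: each farm re-picks its cheapest; new service cost 231, saving 125.
Extra fixed cost: 84. Net change = 84 − 125 = -41.
(Totals: 561 → 520.)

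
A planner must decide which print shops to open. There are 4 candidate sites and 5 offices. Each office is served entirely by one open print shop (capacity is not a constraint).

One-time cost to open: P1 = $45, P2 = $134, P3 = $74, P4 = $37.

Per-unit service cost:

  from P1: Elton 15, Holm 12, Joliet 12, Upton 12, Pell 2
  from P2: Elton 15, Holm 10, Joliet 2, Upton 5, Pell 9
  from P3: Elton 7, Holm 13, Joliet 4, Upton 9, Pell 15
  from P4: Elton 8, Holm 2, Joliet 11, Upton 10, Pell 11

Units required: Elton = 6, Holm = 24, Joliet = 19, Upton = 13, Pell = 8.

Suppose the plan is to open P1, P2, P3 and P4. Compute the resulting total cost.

Each office is assigned to its cheapest site among the open ones.
{P1, P2, P3, P4}: Elton→P3 7·6=42, Holm→P4 2·24=48, Joliet→P2 2·19=38, Upton→P2 5·13=65, Pell→P1 2·8=16. Service 209; fixed 290; total 499.

Total cost: 499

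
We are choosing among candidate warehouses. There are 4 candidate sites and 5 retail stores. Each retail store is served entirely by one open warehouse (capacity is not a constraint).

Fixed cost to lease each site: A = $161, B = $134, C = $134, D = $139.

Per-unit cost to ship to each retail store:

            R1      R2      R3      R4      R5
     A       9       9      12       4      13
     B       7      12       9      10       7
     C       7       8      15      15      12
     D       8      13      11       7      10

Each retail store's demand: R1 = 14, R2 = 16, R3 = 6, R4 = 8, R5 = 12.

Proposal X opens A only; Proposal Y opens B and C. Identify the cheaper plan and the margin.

Proposal X: {A}: R1→A 9·14=126, R2→A 9·16=144, R3→A 12·6=72, R4→A 4·8=32, R5→A 13·12=156. Service 530; fixed 161; total 691.
Proposal Y: {B, C}: R1→B 7·14=98, R2→C 8·16=128, R3→B 9·6=54, R4→B 10·8=80, R5→B 7·12=84. Service 444; fixed 268; total 712.
Difference: |691 − 712| = 21.

Proposal X is cheaper by 21.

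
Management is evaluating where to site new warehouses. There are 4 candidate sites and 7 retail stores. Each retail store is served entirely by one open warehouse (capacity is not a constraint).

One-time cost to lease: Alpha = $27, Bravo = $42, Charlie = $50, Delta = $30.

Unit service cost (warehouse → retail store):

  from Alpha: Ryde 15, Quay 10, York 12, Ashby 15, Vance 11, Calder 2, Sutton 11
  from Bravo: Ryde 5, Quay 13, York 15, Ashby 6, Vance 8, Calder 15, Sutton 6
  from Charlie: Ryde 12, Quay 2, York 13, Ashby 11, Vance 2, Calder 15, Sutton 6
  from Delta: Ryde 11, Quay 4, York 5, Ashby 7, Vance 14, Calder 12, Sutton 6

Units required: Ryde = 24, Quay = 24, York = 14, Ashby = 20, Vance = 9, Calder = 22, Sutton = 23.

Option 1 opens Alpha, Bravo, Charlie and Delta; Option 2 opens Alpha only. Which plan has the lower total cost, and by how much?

Option 1: {Alpha, Bravo, Charlie, Delta}: Ryde→Bravo 5·24=120, Quay→Charlie 2·24=48, York→Delta 5·14=70, Ashby→Bravo 6·20=120, Vance→Charlie 2·9=18, Calder→Alpha 2·22=44, Sutton→Bravo 6·23=138. Service 558; fixed 149; total 707.
Option 2: {Alpha}: Ryde→Alpha 15·24=360, Quay→Alpha 10·24=240, York→Alpha 12·14=168, Ashby→Alpha 15·20=300, Vance→Alpha 11·9=99, Calder→Alpha 2·22=44, Sutton→Alpha 11·23=253. Service 1464; fixed 27; total 1491.
Difference: |707 − 1491| = 784.

Option 1 is cheaper by 784.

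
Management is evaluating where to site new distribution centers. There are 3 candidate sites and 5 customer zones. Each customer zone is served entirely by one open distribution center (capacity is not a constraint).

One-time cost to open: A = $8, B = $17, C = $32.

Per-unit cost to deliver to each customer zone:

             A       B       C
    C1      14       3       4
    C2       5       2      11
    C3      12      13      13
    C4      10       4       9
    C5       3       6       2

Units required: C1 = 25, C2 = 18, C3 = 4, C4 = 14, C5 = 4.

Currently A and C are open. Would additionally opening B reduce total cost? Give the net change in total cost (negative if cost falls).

Yes — net change −132 (cost falls by 132).

Current service cost with {A, C}: 372.
Adding B: each customer zone re-picks its cheapest; new service cost 223, saving 149.
Extra fixed cost: 17. Net change = 17 − 149 = -132.
(Totals: 412 → 280.)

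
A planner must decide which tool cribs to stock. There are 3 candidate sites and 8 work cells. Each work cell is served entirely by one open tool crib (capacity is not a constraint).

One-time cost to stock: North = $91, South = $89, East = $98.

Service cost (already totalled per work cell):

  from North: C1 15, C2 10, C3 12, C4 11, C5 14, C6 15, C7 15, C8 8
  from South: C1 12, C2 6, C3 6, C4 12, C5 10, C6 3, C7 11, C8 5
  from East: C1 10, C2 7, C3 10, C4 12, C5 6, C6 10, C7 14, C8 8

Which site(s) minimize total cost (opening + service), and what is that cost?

Open South only; minimum total cost 154.

For any fixed open set, each work cell goes to its cheapest open site; total = fixed + service.
{South}: C1→South 12, C2→South 6, C3→South 6, C4→South 12, C5→South 10, C6→South 3, C7→South 11, C8→South 5. Service 65; fixed 89; total 154.
{East}: C1→East 10, C2→East 7, C3→East 10, C4→East 12, C5→East 6, C6→East 10, C7→East 14, C8→East 8. Service 77; fixed 98; total 175.
{North}: service 100 + fixed 91 = 191
{North, South, East}: service 58 + fixed 278 = 336
No other subset beats 154.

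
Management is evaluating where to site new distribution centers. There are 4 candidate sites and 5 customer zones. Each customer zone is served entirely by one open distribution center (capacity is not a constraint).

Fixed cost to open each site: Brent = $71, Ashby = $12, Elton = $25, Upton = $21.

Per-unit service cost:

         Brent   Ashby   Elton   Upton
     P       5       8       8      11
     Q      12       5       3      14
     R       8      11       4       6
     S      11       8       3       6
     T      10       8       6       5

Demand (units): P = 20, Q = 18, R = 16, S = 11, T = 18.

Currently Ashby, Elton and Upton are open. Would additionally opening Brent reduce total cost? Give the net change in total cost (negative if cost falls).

No — net change +11 (cost rises by 11).

Current service cost with {Ashby, Elton, Upton}: 401.
Adding Brent: each customer zone re-picks its cheapest; new service cost 341, saving 60.
Extra fixed cost: 71. Net change = 71 − 60 = 11.
(Totals: 459 → 470.)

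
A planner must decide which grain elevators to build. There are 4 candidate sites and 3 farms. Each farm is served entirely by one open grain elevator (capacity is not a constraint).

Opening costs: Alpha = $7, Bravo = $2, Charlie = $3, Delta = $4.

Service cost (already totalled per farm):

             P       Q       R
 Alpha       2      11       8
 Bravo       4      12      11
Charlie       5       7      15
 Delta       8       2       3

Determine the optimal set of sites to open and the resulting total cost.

Open Bravo and Delta; minimum total cost 15.

For any fixed open set, each farm goes to its cheapest open site; total = fixed + service.
{Bravo, Delta}: P→Bravo 4, Q→Delta 2, R→Delta 3. Service 9; fixed 6; total 15.
{Charlie, Delta}: P→Charlie 5, Q→Delta 2, R→Delta 3. Service 10; fixed 7; total 17.
{Delta}: P→Delta 8, Q→Delta 2, R→Delta 3. Service 13; fixed 4; total 17.
{Alpha, Bravo, Charlie, Delta}: service 7 + fixed 16 = 23
No other subset beats 15.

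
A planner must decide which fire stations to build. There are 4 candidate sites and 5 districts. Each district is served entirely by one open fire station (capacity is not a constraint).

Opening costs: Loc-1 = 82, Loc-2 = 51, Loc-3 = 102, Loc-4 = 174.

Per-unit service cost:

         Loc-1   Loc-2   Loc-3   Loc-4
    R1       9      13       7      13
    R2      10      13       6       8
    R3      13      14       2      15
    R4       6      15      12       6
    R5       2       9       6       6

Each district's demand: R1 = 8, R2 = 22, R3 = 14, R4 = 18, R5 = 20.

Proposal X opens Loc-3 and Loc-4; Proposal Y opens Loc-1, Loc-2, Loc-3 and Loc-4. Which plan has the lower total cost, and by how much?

Proposal X is cheaper by 53.

Proposal X: {Loc-3, Loc-4}: R1→Loc-3 7·8=56, R2→Loc-3 6·22=132, R3→Loc-3 2·14=28, R4→Loc-4 6·18=108, R5→Loc-3 6·20=120. Service 444; fixed 276; total 720.
Proposal Y: {Loc-1, Loc-2, Loc-3, Loc-4}: R1→Loc-3 7·8=56, R2→Loc-3 6·22=132, R3→Loc-3 2·14=28, R4→Loc-1 6·18=108, R5→Loc-1 2·20=40. Service 364; fixed 409; total 773.
Difference: |720 − 773| = 53.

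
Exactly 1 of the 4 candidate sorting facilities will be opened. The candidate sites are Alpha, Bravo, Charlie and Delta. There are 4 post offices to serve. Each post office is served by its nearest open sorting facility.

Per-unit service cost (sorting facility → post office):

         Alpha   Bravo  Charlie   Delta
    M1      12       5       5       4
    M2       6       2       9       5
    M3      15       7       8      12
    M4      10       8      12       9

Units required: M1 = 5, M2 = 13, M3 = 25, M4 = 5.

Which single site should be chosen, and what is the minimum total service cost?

Choose Bravo only; total service cost 266.

With exactly 1 open, each post office uses its cheapest among the chosen.
{Bravo}: M1→Bravo 5·5=25, M2→Bravo 2·13=26, M3→Bravo 7·25=175, M4→Bravo 8·5=40. Service cost 266.
{Charlie}: service cost 402
{Delta}: service cost 430
Among all 4 size-1 choices, {Bravo} is lowest.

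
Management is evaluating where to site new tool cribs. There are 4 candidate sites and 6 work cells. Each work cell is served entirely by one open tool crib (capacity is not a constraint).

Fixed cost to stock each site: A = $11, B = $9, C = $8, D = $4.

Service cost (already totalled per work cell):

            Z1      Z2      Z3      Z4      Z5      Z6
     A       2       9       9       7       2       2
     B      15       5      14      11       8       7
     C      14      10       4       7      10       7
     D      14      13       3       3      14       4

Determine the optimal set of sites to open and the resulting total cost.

For any fixed open set, each work cell goes to its cheapest open site; total = fixed + service.
{A, D}: Z1→A 2, Z2→A 9, Z3→D 3, Z4→D 3, Z5→A 2, Z6→A 2. Service 21; fixed 15; total 36.
{A, B, D}: service 17 + fixed 24 = 41
{A}: service 31 + fixed 11 = 42
{A, B, C, D}: service 17 + fixed 32 = 49
No other subset beats 36.

Open A and D; minimum total cost 36.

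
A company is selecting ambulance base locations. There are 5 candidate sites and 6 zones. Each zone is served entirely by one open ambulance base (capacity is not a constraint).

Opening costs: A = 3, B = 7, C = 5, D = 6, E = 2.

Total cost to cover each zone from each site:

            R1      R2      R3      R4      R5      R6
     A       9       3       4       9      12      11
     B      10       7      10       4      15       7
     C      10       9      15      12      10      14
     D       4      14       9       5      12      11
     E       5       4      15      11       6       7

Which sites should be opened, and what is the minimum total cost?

For any fixed open set, each zone goes to its cheapest open site; total = fixed + service.
{A, E}: R1→E 5, R2→A 3, R3→A 4, R4→A 9, R5→E 6, R6→E 7. Service 34; fixed 5; total 39.
{A, D, E}: service 29 + fixed 11 = 40
{A, B, E}: service 29 + fixed 12 = 41
{A, B, C, D, E}: R1→D 4, R2→A 3, R3→A 4, R4→B 4, R5→E 6, R6→B 7. Service 28; fixed 23; total 51.
No other subset beats 39.

Open A and E; minimum total cost 39.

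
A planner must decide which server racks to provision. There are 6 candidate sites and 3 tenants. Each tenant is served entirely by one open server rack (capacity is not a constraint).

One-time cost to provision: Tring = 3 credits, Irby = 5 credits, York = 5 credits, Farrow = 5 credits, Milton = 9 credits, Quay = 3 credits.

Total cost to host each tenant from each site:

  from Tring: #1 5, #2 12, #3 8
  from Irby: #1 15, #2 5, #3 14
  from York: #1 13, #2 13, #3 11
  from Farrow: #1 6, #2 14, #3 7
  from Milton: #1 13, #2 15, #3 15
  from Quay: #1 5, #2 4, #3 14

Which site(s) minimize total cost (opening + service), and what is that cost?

For any fixed open set, each tenant goes to its cheapest open site; total = fixed + service.
{Tring, Quay}: #1→Tring 5, #2→Quay 4, #3→Tring 8. Service 17; fixed 6; total 23.
{Farrow, Quay}: service 16 + fixed 8 = 24
{Tring, Irby}: #1→Tring 5, #2→Irby 5, #3→Tring 8. Service 18; fixed 8; total 26.
{Tring, Irby, York, Farrow, Milton, Quay}: #1→Tring 5, #2→Quay 4, #3→Farrow 7. Service 16; fixed 30; total 46.
No other subset beats 23.

Open Tring and Quay; minimum total cost 23.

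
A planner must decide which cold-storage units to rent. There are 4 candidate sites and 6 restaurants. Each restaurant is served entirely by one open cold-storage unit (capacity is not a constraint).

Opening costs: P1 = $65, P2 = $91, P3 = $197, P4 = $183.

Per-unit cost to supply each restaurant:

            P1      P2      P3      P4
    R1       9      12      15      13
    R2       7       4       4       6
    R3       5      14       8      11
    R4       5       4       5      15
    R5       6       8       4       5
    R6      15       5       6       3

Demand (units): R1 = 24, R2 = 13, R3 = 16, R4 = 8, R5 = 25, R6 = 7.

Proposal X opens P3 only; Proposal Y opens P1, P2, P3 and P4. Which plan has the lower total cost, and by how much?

Proposal X is cheaper by 118.

Proposal X: {P3}: R1→P3 15·24=360, R2→P3 4·13=52, R3→P3 8·16=128, R4→P3 5·8=40, R5→P3 4·25=100, R6→P3 6·7=42. Service 722; fixed 197; total 919.
Proposal Y: {P1, P2, P3, P4}: R1→P1 9·24=216, R2→P2 4·13=52, R3→P1 5·16=80, R4→P2 4·8=32, R5→P3 4·25=100, R6→P4 3·7=21. Service 501; fixed 536; total 1037.
Difference: |919 − 1037| = 118.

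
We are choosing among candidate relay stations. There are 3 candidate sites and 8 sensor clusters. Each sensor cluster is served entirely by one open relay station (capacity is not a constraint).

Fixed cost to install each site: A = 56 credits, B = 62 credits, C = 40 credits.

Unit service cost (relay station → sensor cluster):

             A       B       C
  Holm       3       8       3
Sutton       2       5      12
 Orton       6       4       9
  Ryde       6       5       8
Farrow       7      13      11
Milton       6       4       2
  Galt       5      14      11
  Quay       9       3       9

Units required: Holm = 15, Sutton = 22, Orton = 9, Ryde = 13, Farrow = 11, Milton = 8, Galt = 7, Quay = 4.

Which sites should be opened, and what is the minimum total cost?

Open A and B; minimum total cost 464.

For any fixed open set, each sensor cluster goes to its cheapest open site; total = fixed + service.
{A, B}: Holm→A 3·15=45, Sutton→A 2·22=44, Orton→B 4·9=36, Ryde→B 5·13=65, Farrow→A 7·11=77, Milton→B 4·8=32, Galt→A 5·7=35, Quay→B 3·4=12. Service 346; fixed 118; total 464.
{A}: service 417 + fixed 56 = 473
{A, C}: service 385 + fixed 96 = 481
{A, B, C}: service 330 + fixed 158 = 488
(All 7 nonempty subsets were checked; A and B is lowest.)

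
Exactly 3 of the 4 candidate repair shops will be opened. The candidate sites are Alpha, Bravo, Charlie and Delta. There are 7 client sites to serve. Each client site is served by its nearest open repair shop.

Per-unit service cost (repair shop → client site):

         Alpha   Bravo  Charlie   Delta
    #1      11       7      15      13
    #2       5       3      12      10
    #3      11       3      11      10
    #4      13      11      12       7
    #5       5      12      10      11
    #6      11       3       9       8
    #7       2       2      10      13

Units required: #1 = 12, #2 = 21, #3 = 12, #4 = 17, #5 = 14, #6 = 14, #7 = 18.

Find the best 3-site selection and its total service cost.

Choose Alpha, Bravo and Delta; total service cost 450.

With exactly 3 open, each client site uses its cheapest among the chosen.
{Alpha, Bravo, Delta}: #1→Bravo 7·12=84, #2→Bravo 3·21=63, #3→Bravo 3·12=36, #4→Delta 7·17=119, #5→Alpha 5·14=70, #6→Bravo 3·14=42, #7→Alpha 2·18=36. Service cost 450.
{Alpha, Bravo, Charlie}: service cost 518
{Bravo, Charlie, Delta}: service cost 520
Among all 4 size-3 choices, {Alpha, Bravo, Delta} is lowest.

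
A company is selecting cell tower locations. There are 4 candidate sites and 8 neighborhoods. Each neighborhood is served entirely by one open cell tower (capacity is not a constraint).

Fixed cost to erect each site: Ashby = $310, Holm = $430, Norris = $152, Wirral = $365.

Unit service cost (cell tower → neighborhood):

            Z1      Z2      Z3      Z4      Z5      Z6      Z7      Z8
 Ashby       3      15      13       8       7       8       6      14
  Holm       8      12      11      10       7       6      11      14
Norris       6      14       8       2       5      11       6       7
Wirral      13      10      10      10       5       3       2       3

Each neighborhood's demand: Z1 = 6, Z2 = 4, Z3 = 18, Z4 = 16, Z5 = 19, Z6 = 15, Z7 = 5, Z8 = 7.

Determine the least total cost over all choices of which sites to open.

Minimum total cost: 759

For any fixed open set, each neighborhood goes to its cheapest open site; total = fixed + service.
{Norris}: Z1→Norris 6·6=36, Z2→Norris 14·4=56, Z3→Norris 8·18=144, Z4→Norris 2·16=32, Z5→Norris 5·19=95, Z6→Norris 11·15=165, Z7→Norris 6·5=30, Z8→Norris 7·7=49. Service 607; fixed 152; total 759.
{Norris, Wirral}: Z1→Norris 6·6=36, Z2→Wirral 10·4=40, Z3→Norris 8·18=144, Z4→Norris 2·16=32, Z5→Norris 5·19=95, Z6→Wirral 3·15=45, Z7→Wirral 2·5=10, Z8→Wirral 3·7=21. Service 423; fixed 517; total 940.
{Wirral}: Z1→Wirral 13·6=78, Z2→Wirral 10·4=40, Z3→Wirral 10·18=180, Z4→Wirral 10·16=160, Z5→Wirral 5·19=95, Z6→Wirral 3·15=45, Z7→Wirral 2·5=10, Z8→Wirral 3·7=21. Service 629; fixed 365; total 994.
{Ashby, Holm, Norris, Wirral}: Z1→Ashby 3·6=18, Z2→Wirral 10·4=40, Z3→Norris 8·18=144, Z4→Norris 2·16=32, Z5→Norris 5·19=95, Z6→Wirral 3·15=45, Z7→Wirral 2·5=10, Z8→Wirral 3·7=21. Service 405; fixed 1257; total 1662.
(All 15 nonempty subsets were checked; Norris only is lowest.)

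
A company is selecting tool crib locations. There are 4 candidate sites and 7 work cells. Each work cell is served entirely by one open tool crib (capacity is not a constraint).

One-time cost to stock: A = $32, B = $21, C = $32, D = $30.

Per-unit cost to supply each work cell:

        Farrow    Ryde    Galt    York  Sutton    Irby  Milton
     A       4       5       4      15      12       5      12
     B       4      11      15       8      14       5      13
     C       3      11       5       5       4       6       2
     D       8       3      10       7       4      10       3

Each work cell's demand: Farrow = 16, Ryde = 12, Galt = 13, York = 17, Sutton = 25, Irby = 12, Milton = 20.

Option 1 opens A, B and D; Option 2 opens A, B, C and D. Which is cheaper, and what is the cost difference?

Option 2 is cheaper by 38.

Option 1: {A, B, D}: Farrow→A 4·16=64, Ryde→D 3·12=36, Galt→A 4·13=52, York→D 7·17=119, Sutton→D 4·25=100, Irby→A 5·12=60, Milton→D 3·20=60. Service 491; fixed 83; total 574.
Option 2: {A, B, C, D}: Farrow→C 3·16=48, Ryde→D 3·12=36, Galt→A 4·13=52, York→C 5·17=85, Sutton→C 4·25=100, Irby→A 5·12=60, Milton→C 2·20=40. Service 421; fixed 115; total 536.
Difference: |574 − 536| = 38.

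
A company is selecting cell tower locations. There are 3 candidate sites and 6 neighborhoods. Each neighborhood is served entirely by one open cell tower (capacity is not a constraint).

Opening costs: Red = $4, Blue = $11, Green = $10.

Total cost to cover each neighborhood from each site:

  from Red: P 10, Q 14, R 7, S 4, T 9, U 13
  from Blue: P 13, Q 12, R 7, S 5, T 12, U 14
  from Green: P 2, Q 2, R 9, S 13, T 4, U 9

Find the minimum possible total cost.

For any fixed open set, each neighborhood goes to its cheapest open site; total = fixed + service.
{Red, Green}: P→Green 2, Q→Green 2, R→Red 7, S→Red 4, T→Green 4, U→Green 9. Service 28; fixed 14; total 42.
{Green}: service 39 + fixed 10 = 49
{Blue, Green}: P→Green 2, Q→Green 2, R→Blue 7, S→Blue 5, T→Green 4, U→Green 9. Service 29; fixed 21; total 50.
{Red, Blue, Green}: P→Green 2, Q→Green 2, R→Red 7, S→Red 4, T→Green 4, U→Green 9. Service 28; fixed 25; total 53.
(All 7 nonempty subsets were checked; Red and Green is lowest.)

Minimum total cost: 42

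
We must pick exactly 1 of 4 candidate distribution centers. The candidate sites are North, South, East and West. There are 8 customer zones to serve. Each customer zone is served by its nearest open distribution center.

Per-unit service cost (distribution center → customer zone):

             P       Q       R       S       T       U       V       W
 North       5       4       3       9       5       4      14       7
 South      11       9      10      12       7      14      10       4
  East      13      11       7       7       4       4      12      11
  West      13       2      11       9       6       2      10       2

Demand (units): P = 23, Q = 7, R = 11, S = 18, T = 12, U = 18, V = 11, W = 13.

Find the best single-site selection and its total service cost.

With exactly 1 open, each customer zone uses its cheapest among the chosen.
{North}: P→North 5·23=115, Q→North 4·7=28, R→North 3·11=33, S→North 9·18=162, T→North 5·12=60, U→North 4·18=72, V→North 14·11=154, W→North 7·13=91. Service cost 715.
{West}: service cost 840
{East}: service cost 974
Among all 4 size-1 choices, {North} is lowest.

Choose North only; total service cost 715.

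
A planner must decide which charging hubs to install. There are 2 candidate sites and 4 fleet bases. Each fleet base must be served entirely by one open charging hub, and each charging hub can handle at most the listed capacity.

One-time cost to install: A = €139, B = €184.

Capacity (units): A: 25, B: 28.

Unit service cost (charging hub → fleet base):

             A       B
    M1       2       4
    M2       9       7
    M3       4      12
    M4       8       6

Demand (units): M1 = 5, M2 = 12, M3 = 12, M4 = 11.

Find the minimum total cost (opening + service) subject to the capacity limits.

Open {A, B}: M1→A 2·5=10, M2→B 7·12=84, M3→A 4·12=48, M4→B 6·11=66.
Loads: A carries 17/25, B carries 23/28. Service 208; fixed 323; total 531.
Next best feasible plan costs 541.

Minimum total cost: 531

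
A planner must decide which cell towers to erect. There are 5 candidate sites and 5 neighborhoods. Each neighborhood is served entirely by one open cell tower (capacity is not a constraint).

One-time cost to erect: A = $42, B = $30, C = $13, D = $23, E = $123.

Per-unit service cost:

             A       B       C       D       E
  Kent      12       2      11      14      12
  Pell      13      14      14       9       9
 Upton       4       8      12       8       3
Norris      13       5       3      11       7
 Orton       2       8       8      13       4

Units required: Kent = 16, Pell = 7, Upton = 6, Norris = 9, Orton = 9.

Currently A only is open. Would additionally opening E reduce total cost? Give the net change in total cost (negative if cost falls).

No — net change +35 (cost rises by 35).

Current service cost with {A}: 442.
Adding E: each neighborhood re-picks its cheapest; new service cost 354, saving 88.
Extra fixed cost: 123. Net change = 123 − 88 = 35.
(Totals: 484 → 519.)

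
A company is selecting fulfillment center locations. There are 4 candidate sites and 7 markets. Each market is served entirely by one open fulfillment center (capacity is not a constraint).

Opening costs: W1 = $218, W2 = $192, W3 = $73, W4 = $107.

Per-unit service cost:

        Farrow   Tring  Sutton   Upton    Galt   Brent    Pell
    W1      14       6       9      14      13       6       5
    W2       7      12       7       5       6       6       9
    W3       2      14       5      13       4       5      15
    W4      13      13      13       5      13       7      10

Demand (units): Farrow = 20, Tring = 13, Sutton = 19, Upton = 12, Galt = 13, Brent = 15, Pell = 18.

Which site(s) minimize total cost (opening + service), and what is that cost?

Open W3 and W4; minimum total cost 851.

For any fixed open set, each market goes to its cheapest open site; total = fixed + service.
{W3, W4}: Farrow→W3 2·20=40, Tring→W4 13·13=169, Sutton→W3 5·19=95, Upton→W4 5·12=60, Galt→W3 4·13=52, Brent→W3 5·15=75, Pell→W4 10·18=180. Service 671; fixed 180; total 851.
{W1, W3}: service 586 + fixed 291 = 877
{W1, W3, W4}: service 490 + fixed 398 = 888
{W1, W2, W3, W4}: Farrow→W3 2·20=40, Tring→W1 6·13=78, Sutton→W3 5·19=95, Upton→W2 5·12=60, Galt→W3 4·13=52, Brent→W3 5·15=75, Pell→W1 5·18=90. Service 490; fixed 590; total 1080.
(All 15 nonempty subsets were checked; W3 and W4 is lowest.)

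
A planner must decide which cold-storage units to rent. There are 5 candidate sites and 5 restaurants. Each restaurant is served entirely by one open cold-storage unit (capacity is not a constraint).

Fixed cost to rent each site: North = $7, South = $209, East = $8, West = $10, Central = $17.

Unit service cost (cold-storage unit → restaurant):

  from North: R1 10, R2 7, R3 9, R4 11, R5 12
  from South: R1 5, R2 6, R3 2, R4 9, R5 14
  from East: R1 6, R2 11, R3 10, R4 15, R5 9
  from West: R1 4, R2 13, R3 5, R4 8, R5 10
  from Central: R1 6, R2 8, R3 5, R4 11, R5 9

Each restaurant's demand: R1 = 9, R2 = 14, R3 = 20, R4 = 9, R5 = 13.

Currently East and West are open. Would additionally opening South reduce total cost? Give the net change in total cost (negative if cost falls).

Current service cost with {East, West}: 479.
Adding South: each restaurant re-picks its cheapest; new service cost 349, saving 130.
Extra fixed cost: 209. Net change = 209 − 130 = 79.
(Totals: 497 → 576.)

No — net change +79 (cost rises by 79).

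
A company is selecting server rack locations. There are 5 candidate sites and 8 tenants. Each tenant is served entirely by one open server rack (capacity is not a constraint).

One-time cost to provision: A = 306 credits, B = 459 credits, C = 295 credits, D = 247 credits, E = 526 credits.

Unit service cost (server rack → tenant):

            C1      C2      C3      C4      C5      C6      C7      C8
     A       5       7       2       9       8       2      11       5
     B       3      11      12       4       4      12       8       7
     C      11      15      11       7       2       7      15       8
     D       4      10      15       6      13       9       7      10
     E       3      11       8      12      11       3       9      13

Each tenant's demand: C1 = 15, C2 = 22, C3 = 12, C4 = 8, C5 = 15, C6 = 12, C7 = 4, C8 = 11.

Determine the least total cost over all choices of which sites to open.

Minimum total cost: 874

For any fixed open set, each tenant goes to its cheapest open site; total = fixed + service.
{A}: C1→A 5·15=75, C2→A 7·22=154, C3→A 2·12=24, C4→A 9·8=72, C5→A 8·15=120, C6→A 2·12=24, C7→A 11·4=44, C8→A 5·11=55. Service 568; fixed 306; total 874.
{A, C}: service 462 + fixed 601 = 1063
{A, D}: C1→D 4·15=60, C2→A 7·22=154, C3→A 2·12=24, C4→D 6·8=48, C5→A 8·15=120, C6→A 2·12=24, C7→D 7·4=28, C8→A 5·11=55. Service 513; fixed 553; total 1066.
{A, B, C, D, E}: service 392 + fixed 1833 = 2225
No other subset beats 874.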